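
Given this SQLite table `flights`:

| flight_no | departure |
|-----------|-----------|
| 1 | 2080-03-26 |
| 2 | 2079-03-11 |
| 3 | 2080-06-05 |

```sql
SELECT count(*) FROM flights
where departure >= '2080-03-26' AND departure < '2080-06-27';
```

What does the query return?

2

Rows in [2080-03-26, 2080-06-27): 2080-03-26, 2080-06-05 → 2 rows.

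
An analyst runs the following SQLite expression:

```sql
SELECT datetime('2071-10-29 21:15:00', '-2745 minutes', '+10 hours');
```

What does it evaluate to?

2071-10-28 09:30:00

2745 minutes = 45h 45m; -2745 minutes from 2071-10-29 21:15:00 is 2071-10-27 23:30:00 (crosses midnight).
+10 hours from 2071-10-27 23:30:00 is 2071-10-28 09:30:00 (crosses midnight).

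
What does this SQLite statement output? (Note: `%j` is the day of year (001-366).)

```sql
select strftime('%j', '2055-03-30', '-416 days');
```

First apply '-416 days': 2055-03-30 → 2054-02-07.
Day-of-year for 2054-02-07: days since 2054-01-01 inclusive = 38, zero-padded to 038.

038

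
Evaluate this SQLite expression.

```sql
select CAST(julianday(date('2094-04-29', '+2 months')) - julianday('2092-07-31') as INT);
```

Adding +2 months to 2094-04-29 gives 2094-06-29.
0 days remain in July 2092 after the 31st (31 − 31).
Full months from August 2092 through May 2094 contribute their day counts.
Then 29 days into June 2094.
Total: 0 + 31 + 30 + 31 + 30 + 31 + 31 + 28 + 31 + 30 + 31 + 30 + 31 + 31 + 30 + 31 + 30 + 31 + 31 + 28 + 31 + 30 + 31 + 29 = 698.

698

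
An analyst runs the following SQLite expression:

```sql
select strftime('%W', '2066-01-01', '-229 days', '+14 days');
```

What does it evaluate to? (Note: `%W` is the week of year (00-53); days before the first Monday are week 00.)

21

First apply '-229 days', '+14 days': 2066-01-01 → 2065-05-31.
2065-05-31 is a Sunday. SQLite's %W counts Mondays since the year started; the result is 21.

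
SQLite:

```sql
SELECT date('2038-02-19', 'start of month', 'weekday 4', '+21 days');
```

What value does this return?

`start of month` rewinds 2038-02-19 to 2038-02-01.
`weekday 4` advances to the next Thursday; 2038-02-01 is a Monday, so it moves forward to 2038-02-04.
Advancing 21 more days within February lands on 2038-02-25.

2038-02-25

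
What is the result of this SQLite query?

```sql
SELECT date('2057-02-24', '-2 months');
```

2056-12-24

Adding -2 months to 2057-02-24 gives 2056-12-24.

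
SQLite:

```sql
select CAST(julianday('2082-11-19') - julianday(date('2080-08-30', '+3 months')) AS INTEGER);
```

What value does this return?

Adding +3 months to 2080-08-30 gives 2080-11-30.
0 days remain in November 2080 after the 30th (30 − 30).
Full months from December 2080 through October 2082 contribute their day counts.
Then 19 days into November 2082.
Total: 0 + 31 + 31 + 28 + 31 + 30 + 31 + 30 + 31 + 31 + 30 + 31 + 30 + 31 + 31 + 28 + 31 + 30 + 31 + 30 + 31 + 31 + 30 + 31 + 19 = 719.

719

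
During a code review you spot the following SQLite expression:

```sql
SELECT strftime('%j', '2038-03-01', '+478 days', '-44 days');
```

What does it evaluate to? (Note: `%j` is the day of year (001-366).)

129

First apply '+478 days', '-44 days': 2038-03-01 → 2039-05-09.
Day-of-year for 2039-05-09: days since 2039-01-01 inclusive = 129, zero-padded to 129.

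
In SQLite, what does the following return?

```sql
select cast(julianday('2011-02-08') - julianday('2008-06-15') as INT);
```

15 days remain in June 2008 after the 15th (30 − 15).
Full months from July 2008 through January 2011 contribute their day counts.
Then 8 days into February 2011.
Total: 15 + 31 + 31 + 30 + 31 + 30 + 31 + 31 + 28 + 31 + 30 + 31 + 30 + 31 + 31 + 30 + 31 + 30 + 31 + 31 + 28 + 31 + 30 + 31 + 30 + 31 + 31 + 30 + 31 + 30 + 31 + 31 + 8 = 968.

968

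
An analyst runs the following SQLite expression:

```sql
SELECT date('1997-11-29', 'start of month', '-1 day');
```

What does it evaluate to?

`start of month` rewinds 1997-11-29 to 1997-11-01.
Going back 1 day from 1997-11-01 reaches 1997-10-31 (last day of October, 31 days).

1997-10-31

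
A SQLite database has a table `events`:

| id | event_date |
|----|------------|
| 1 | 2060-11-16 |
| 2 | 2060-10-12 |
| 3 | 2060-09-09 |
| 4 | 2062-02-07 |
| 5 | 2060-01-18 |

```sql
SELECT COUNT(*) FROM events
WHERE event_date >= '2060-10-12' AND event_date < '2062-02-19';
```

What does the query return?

Rows in [2060-10-12, 2062-02-19): 2060-11-16, 2060-10-12, 2062-02-07 → 3 rows.

3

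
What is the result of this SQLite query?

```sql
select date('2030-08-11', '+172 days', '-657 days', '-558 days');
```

2027-10-03

Applying '+172 days' to 2030-08-11: counting 172 days forward gives 2031-01-30.
Applying '-657 days' to 2031-01-30: counting 657 days back gives 2029-04-13.
Applying '-558 days' to 2029-04-13: counting 558 days back gives 2027-10-03.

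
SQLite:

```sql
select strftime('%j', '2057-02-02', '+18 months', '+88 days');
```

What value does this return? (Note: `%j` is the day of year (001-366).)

First apply '+18 months', '+88 days': 2057-02-02 → 2058-10-29.
Day-of-year for 2058-10-29: days since 2058-01-01 inclusive = 302, zero-padded to 302.

302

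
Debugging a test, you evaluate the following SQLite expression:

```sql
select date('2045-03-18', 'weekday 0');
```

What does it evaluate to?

2045-03-19

`weekday 0` advances to the next Sunday; 2045-03-18 is a Saturday, so it moves forward to 2045-03-19.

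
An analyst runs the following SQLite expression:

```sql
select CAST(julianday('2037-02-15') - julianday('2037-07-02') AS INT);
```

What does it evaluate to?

13 days remain in February 2037 after the 15th (28 − 15).
March 2037: 31 days.
April 2037: 30 days.
May 2037: 31 days.
June 2037: 30 days.
Then 2 days into July 2037.
Total: 13 + 31 + 30 + 31 + 30 + 2 = 137.
The subtraction is earlier − later, so the result is −137 → -137.

-137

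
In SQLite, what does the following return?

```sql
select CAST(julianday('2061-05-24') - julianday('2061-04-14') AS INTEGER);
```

40

16 days remain in April 2061 after the 14th (30 − 14).
Then 24 days into May 2061.
Total: 16 + 24 = 40.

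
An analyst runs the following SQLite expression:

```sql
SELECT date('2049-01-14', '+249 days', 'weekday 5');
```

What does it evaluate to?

2049-09-24

Applying '+249 days' to 2049-01-14: counting 249 days forward gives 2049-09-20.
`weekday 5` advances to the next Friday; 2049-09-20 is a Monday, so it moves forward to 2049-09-24.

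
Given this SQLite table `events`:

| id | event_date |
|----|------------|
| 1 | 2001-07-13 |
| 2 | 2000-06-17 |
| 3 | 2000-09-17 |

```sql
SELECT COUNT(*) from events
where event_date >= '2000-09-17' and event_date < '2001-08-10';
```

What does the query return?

2

Rows in [2000-09-17, 2001-08-10): 2001-07-13, 2000-09-17 → 2 rows.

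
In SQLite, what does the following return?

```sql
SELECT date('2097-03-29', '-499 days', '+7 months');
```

2096-06-16

Applying '-499 days' to 2097-03-29: counting 499 days back gives 2095-11-16.
Adding +7 months to 2095-11-16 gives 2096-06-16.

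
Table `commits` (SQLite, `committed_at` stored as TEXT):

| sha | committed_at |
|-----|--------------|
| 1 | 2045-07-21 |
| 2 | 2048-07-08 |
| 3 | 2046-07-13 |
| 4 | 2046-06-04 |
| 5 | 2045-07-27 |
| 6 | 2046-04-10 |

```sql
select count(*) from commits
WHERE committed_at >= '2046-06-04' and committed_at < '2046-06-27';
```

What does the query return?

1

Rows in [2046-06-04, 2046-06-27): 2046-06-04 → 1 row.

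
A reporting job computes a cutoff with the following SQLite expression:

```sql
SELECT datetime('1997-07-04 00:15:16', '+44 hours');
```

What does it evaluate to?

+44 hours from 1997-07-04 00:15:16 is 1997-07-05 20:15:16 (crosses midnight).

1997-07-05 20:15:16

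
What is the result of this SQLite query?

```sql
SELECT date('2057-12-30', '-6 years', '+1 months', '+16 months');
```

Adding -6 years to 2057-12-30 gives 2051-12-30.
Adding +1 month to 2051-12-30 gives 2052-01-30.
Adding +16 months to 2052-01-30 gives 2053-05-30.

2053-05-30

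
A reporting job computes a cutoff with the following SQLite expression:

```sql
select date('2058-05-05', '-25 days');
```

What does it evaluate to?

2058-04-10

Going back 5 days from 2058-05-05 reaches 2058-04-30 (last day of April, 30 days).
Going back 20 days within April lands on 2058-04-10.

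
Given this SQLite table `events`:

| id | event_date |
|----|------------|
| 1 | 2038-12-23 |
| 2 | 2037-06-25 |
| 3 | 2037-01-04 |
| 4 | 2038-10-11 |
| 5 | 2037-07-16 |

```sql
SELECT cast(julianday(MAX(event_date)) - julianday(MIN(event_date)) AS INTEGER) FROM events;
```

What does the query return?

718

MIN = 2037-01-04, MAX = 2038-12-23.
27 days remain in January 2037 after the 4th (31 − 4).
Full months from February 2037 through November 2038 contribute their day counts.
Then 23 days into December 2038.
Total: 27 + 28 + 31 + 30 + 31 + 30 + 31 + 31 + 30 + 31 + 30 + 31 + 31 + 28 + 31 + 30 + 31 + 30 + 31 + 31 + 30 + 31 + 30 + 23 = 718.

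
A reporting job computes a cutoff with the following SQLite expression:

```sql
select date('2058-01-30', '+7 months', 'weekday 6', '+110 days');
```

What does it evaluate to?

2058-12-19

Adding +7 months to 2058-01-30 gives 2058-08-30.
`weekday 6` advances to the next Saturday; 2058-08-30 is a Friday, so it moves forward to 2058-08-31.
Applying '+110 days' to 2058-08-31: counting 110 days forward gives 2058-12-19.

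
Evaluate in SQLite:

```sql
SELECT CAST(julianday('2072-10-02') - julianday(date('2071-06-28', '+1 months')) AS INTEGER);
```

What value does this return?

Adding +1 month to 2071-06-28 gives 2071-07-28.
3 days remain in July 2071 after the 28th (31 − 28).
Full months from August 2071 through September 2072 contribute their day counts.
Then 2 days into October 2072.
Total: 3 + 31 + 30 + 31 + 30 + 31 + 31 + 29 + 31 + 30 + 31 + 30 + 31 + 31 + 30 + 2 = 432.

432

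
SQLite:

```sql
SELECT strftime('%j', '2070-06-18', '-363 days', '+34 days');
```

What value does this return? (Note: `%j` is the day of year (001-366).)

205

First apply '-363 days', '+34 days': 2070-06-18 → 2069-07-24.
Day-of-year for 2069-07-24: days since 2069-01-01 inclusive = 205, zero-padded to 205.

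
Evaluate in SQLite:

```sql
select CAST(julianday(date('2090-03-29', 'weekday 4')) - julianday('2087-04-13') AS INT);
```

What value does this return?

`weekday 4` advances to the next Thursday; 2090-03-29 is a Wednesday, so it moves forward to 2090-03-30.
17 days remain in April 2087 after the 13th (30 − 13).
Full months from May 2087 through February 2090 contribute their day counts.
Then 30 days into March 2090.
Total: 17 + 31 + 30 + 31 + 31 + 30 + 31 + 30 + 31 + 31 + 29 + 31 + 30 + 31 + 30 + 31 + 31 + 30 + 31 + 30 + 31 + 31 + 28 + 31 + 30 + 31 + 30 + 31 + 31 + 30 + 31 + 30 + 31 + 31 + 28 + 30 = 1082.

1082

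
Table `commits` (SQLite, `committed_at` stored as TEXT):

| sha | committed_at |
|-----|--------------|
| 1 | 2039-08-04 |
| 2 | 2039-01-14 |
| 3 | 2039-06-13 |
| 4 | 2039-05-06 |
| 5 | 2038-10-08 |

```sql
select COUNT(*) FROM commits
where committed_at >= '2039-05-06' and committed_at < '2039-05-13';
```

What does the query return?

1

Rows in [2039-05-06, 2039-05-13): 2039-05-06 → 1 row.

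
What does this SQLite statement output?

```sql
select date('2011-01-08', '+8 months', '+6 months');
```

Adding +8 months to 2011-01-08 gives 2011-09-08.
Adding +6 months to 2011-09-08 gives 2012-03-08.

2012-03-08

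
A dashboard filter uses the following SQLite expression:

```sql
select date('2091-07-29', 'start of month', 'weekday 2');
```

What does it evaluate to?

`start of month` rewinds 2091-07-29 to 2091-07-01.
`weekday 2` advances to the next Tuesday; 2091-07-01 is a Sunday, so it moves forward to 2091-07-03.

2091-07-03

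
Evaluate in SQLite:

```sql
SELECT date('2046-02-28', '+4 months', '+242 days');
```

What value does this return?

Adding +4 months to 2046-02-28 gives 2046-06-28.
Applying '+242 days' to 2046-06-28: counting 242 days forward gives 2047-02-25.

2047-02-25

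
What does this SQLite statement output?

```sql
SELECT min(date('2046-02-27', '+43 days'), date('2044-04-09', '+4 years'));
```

date('2046-02-27', '+43 days') → 2046-04-11.
date('2044-04-09', '+4 years') → 2048-04-09.
Earlier of the two is 2046-04-11.

2046-04-11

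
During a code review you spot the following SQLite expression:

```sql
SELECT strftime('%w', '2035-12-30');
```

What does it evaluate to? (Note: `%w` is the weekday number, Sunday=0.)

2035-12-30 is a Sunday; with Sunday=0 that is 0.

0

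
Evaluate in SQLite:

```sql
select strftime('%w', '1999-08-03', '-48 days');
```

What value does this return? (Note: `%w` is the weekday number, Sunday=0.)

First apply '-48 days': 1999-08-03 → 1999-06-16.
1999-06-16 is a Wednesday; with Sunday=0 that is 3.

3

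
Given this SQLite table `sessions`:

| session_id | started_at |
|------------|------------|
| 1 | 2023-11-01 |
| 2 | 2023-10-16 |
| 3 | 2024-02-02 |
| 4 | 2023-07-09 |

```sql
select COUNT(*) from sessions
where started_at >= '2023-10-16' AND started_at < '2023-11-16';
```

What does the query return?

Rows in [2023-10-16, 2023-11-16): 2023-11-01, 2023-10-16 → 2 rows.

2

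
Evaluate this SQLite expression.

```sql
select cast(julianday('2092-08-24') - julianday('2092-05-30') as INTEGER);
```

86

1 day remains in May 2092 after the 30th (31 − 30).
June 2092: 30 days.
July 2092: 31 days.
Then 24 days into August 2092.
Total: 1 + 30 + 31 + 24 = 86.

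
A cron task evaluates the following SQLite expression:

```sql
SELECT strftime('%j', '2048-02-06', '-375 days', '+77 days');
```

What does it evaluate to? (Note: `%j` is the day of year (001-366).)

First apply '-375 days', '+77 days': 2048-02-06 → 2047-04-14.
Day-of-year for 2047-04-14: days since 2047-01-01 inclusive = 104, zero-padded to 104.

104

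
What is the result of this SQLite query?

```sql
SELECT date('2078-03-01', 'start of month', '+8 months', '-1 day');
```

2078-10-31

`start of month` rewinds 2078-03-01 to 2078-03-01.
Adding +8 months to 2078-03-01 gives 2078-11-01.
Going back 1 day from 2078-11-01 reaches 2078-10-31 (last day of October, 31 days).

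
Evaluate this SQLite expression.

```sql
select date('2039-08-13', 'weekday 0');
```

2039-08-14

`weekday 0` advances to the next Sunday; 2039-08-13 is a Saturday, so it moves forward to 2039-08-14.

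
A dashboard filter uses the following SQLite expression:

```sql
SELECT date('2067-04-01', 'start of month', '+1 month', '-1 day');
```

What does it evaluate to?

`start of month` rewinds 2067-04-01 to 2067-04-01.
Adding +1 month to 2067-04-01 gives 2067-05-01.
Going back 1 day from 2067-05-01 reaches 2067-04-30 (last day of April, 30 days).

2067-04-30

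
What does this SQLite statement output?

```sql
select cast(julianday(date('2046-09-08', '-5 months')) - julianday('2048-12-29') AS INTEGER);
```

-996

Adding -5 months to 2046-09-08 gives 2046-04-08.
22 days remain in April 2046 after the 8th (30 − 8).
Full months from May 2046 through November 2048 contribute their day counts.
Then 29 days into December 2048.
Total: 22 + 31 + 30 + 31 + 31 + 30 + 31 + 30 + 31 + 31 + 28 + 31 + 30 + 31 + 30 + 31 + 31 + 30 + 31 + 30 + 31 + 31 + 29 + 31 + 30 + 31 + 30 + 31 + 31 + 30 + 31 + 30 + 29 = 996.
The subtraction is earlier − later, so the result is −996 → -996.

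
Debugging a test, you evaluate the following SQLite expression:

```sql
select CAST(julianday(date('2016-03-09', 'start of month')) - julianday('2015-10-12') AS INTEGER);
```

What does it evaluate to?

141

`start of month` rewinds 2016-03-09 to 2016-03-01.
19 days remain in October 2015 after the 12th (31 − 12).
November 2015: 30 days.
December 2015: 31 days.
January 2016: 31 days.
February 2016: 29 days (leap year).
Then 1 day into March 2016.
Total: 19 + 30 + 31 + 31 + 29 + 1 = 141.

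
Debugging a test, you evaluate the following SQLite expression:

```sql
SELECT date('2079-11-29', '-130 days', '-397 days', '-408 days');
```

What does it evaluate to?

2077-05-08

Applying '-130 days' to 2079-11-29: counting 130 days back gives 2079-07-22.
Applying '-397 days' to 2079-07-22: counting 397 days back gives 2078-06-20.
Applying '-408 days' to 2078-06-20: counting 408 days back gives 2077-05-08.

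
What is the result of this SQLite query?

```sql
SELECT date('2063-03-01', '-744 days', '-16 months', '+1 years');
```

2060-10-15

Applying '-744 days' to 2063-03-01: counting 744 days back gives 2061-02-15.
Adding -16 months to 2061-02-15 gives 2059-10-15.
Adding +1 year to 2059-10-15 gives 2060-10-15.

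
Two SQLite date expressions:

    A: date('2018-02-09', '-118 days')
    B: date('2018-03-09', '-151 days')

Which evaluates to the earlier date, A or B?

A = 2017-10-14.
B = 2017-10-09.
B is earlier.

B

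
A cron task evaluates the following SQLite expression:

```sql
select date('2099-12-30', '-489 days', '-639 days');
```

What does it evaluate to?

Applying '-489 days' to 2099-12-30: counting 489 days back gives 2098-08-28.
Applying '-639 days' to 2098-08-28: counting 639 days back gives 2096-11-27.

2096-11-27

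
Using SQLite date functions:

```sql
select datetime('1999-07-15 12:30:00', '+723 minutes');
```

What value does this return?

1999-07-16 00:33:00

723 minutes = 12h 3m; +723 minutes from 1999-07-15 12:30:00 is 1999-07-16 00:33:00 (crosses midnight).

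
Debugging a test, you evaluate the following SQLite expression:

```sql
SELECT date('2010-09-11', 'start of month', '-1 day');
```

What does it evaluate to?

`start of month` rewinds 2010-09-11 to 2010-09-01.
Going back 1 day from 2010-09-01 reaches 2010-08-31 (last day of August, 31 days).

2010-08-31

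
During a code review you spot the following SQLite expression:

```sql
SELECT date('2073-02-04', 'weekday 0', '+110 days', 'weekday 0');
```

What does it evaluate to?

`weekday 0` advances to the next Sunday; 2073-02-04 is a Saturday, so it moves forward to 2073-02-05.
Applying '+110 days' to 2073-02-05: counting 110 days forward gives 2073-05-26.
`weekday 0` advances to the next Sunday; 2073-05-26 is a Friday, so it moves forward to 2073-05-28.

2073-05-28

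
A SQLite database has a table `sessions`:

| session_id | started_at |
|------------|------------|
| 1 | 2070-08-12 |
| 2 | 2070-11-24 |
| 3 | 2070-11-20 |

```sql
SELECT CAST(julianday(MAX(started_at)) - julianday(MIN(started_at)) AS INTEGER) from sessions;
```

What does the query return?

104

MIN = 2070-08-12, MAX = 2070-11-24.
19 days remain in August 2070 after the 12th (31 − 12).
September 2070: 30 days.
October 2070: 31 days.
Then 24 days into November 2070.
Total: 19 + 30 + 31 + 24 = 104.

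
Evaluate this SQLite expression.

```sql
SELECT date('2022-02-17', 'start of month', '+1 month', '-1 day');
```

2022-02-28

`start of month` rewinds 2022-02-17 to 2022-02-01.
Adding +1 month to 2022-02-01 gives 2022-03-01.
Going back 1 day from 2022-03-01 reaches 2022-02-28 (last day of February, 28 days).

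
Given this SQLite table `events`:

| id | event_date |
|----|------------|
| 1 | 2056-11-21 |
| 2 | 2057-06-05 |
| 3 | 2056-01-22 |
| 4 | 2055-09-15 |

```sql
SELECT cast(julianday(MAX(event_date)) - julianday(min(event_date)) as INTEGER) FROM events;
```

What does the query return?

MIN = 2055-09-15, MAX = 2057-06-05.
15 days remain in September 2055 after the 15th (30 − 15).
Full months from October 2055 through May 2057 contribute their day counts.
Then 5 days into June 2057.
Total: 15 + 31 + 30 + 31 + 31 + 29 + 31 + 30 + 31 + 30 + 31 + 31 + 30 + 31 + 30 + 31 + 31 + 28 + 31 + 30 + 31 + 5 = 629.

629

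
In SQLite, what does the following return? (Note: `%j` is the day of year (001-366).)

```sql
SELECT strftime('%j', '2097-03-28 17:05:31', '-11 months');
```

First apply '-11 months': 2097-03-28 17:05:31 → 2096-04-28 17:05:31.
Day-of-year for 2096-04-28: days since 2096-01-01 inclusive = 119, zero-padded to 119.

119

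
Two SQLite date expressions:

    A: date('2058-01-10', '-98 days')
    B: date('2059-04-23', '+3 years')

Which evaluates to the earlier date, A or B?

A = 2057-10-04.
B = 2062-04-23.
A is earlier.

A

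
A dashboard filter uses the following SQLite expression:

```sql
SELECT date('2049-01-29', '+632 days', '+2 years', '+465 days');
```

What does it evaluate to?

Applying '+632 days' to 2049-01-29: counting 632 days forward gives 2050-10-23.
Adding +2 years to 2050-10-23 gives 2052-10-23.
Applying '+465 days' to 2052-10-23: counting 465 days forward gives 2054-01-31.

2054-01-31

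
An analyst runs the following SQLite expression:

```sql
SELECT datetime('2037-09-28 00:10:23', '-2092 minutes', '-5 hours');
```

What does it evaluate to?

2037-09-26 08:18:23

2092 minutes = 34h 52m; -2092 minutes from 2037-09-28 00:10:23 is 2037-09-26 13:18:23 (crosses midnight).
-5 hours from 2037-09-26 13:18:23 is 2037-09-26 08:18:23.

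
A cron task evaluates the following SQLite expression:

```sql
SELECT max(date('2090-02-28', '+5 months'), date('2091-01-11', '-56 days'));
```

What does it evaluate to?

2090-11-16

date('2090-02-28', '+5 months') → 2090-07-28.
date('2091-01-11', '-56 days') → 2090-11-16.
Later of the two is 2090-11-16.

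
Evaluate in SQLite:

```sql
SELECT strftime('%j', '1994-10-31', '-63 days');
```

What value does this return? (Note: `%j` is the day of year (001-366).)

241

First apply '-63 days': 1994-10-31 → 1994-08-29.
Day-of-year for 1994-08-29: days since 1994-01-01 inclusive = 241, zero-padded to 241.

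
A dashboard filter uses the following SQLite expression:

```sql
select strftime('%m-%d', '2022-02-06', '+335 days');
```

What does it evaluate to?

01-07

First apply '+335 days': 2022-02-06 → 2023-01-07.
`%m-%d` extracts the month-day: 01-07.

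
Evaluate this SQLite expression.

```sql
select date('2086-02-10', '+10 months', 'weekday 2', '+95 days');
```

2087-03-15

Adding +10 months to 2086-02-10 gives 2086-12-10.
`weekday 2` advances to the next Tuesday; 2086-12-10 is already a Tuesday, so it stays at 2086-12-10.
Applying '+95 days' to 2086-12-10: counting 95 days forward gives 2087-03-15.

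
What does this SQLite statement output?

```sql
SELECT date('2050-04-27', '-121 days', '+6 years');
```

2055-12-27

Applying '-121 days' to 2050-04-27: counting 121 days back gives 2049-12-27.
Adding +6 years to 2049-12-27 gives 2055-12-27.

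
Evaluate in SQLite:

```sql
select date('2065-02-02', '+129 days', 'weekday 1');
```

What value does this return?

Applying '+129 days' to 2065-02-02: counting 129 days forward gives 2065-06-11.
`weekday 1` advances to the next Monday; 2065-06-11 is a Thursday, so it moves forward to 2065-06-15.

2065-06-15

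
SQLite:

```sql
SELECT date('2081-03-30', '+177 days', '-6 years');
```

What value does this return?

Applying '+177 days' to 2081-03-30: counting 177 days forward gives 2081-09-23.
Adding -6 years to 2081-09-23 gives 2075-09-23.

2075-09-23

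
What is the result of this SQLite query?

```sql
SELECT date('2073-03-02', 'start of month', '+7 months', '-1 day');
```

`start of month` rewinds 2073-03-02 to 2073-03-01.
Adding +7 months to 2073-03-01 gives 2073-10-01.
Going back 1 day from 2073-10-01 reaches 2073-09-30 (last day of September, 30 days).

2073-09-30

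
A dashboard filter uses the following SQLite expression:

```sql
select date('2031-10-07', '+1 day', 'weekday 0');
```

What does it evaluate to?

2031-10-12

Advancing 1 more day within October lands on 2031-10-08.
`weekday 0` advances to the next Sunday; 2031-10-08 is a Wednesday, so it moves forward to 2031-10-12.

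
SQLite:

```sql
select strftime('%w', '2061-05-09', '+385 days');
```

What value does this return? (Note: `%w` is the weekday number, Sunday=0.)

1

First apply '+385 days': 2061-05-09 → 2062-05-29.
2062-05-29 is a Monday; with Sunday=0 that is 1.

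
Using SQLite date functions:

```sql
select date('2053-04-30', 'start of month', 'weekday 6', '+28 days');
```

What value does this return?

`start of month` rewinds 2053-04-30 to 2053-04-01.
`weekday 6` advances to the next Saturday; 2053-04-01 is a Tuesday, so it moves forward to 2053-04-05.
April 2053 has 30 days; 25 remain after the 5th, so 26 days reach 2053-05-01.
Advancing 2 more days within May lands on 2053-05-03.

2053-05-03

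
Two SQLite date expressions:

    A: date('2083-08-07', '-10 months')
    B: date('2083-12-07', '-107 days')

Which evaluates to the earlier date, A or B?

A

A = 2082-10-07.
B = 2083-08-22.
A is earlier.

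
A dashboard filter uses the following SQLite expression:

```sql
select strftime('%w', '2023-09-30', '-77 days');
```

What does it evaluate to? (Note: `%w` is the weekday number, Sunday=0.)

First apply '-77 days': 2023-09-30 → 2023-07-15.
2023-07-15 is a Saturday; with Sunday=0 that is 6.

6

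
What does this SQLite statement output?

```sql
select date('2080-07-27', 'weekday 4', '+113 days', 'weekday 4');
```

2080-11-28

`weekday 4` advances to the next Thursday; 2080-07-27 is a Saturday, so it moves forward to 2080-08-01.
Applying '+113 days' to 2080-08-01: counting 113 days forward gives 2080-11-22.
`weekday 4` advances to the next Thursday; 2080-11-22 is a Friday, so it moves forward to 2080-11-28.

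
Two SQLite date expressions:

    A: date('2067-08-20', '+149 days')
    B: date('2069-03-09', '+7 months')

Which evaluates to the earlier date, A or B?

A

A = 2068-01-16.
B = 2069-10-09.
A is earlier.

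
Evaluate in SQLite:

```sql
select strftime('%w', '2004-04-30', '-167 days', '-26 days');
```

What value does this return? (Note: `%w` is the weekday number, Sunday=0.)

1

First apply '-167 days', '-26 days': 2004-04-30 → 2003-10-20.
2003-10-20 is a Monday; with Sunday=0 that is 1.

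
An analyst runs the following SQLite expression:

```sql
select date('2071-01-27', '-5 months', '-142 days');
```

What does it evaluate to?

2070-04-07

Adding -5 months to 2071-01-27 gives 2070-08-27.
Applying '-142 days' to 2070-08-27: counting 142 days back gives 2070-04-07.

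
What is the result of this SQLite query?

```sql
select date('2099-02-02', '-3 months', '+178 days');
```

2099-04-29

Adding -3 months to 2099-02-02 gives 2098-11-02.
Applying '+178 days' to 2098-11-02: counting 178 days forward gives 2099-04-29.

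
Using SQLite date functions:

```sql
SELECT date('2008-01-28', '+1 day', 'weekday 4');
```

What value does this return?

2008-01-31

Advancing 1 more day within January lands on 2008-01-29.
`weekday 4` advances to the next Thursday; 2008-01-29 is a Tuesday, so it moves forward to 2008-01-31.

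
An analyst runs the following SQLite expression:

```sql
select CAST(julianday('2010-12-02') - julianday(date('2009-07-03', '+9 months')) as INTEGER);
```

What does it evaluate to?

Adding +9 months to 2009-07-03 gives 2010-04-03.
27 days remain in April 2010 after the 3rd (30 − 3).
Full months from May 2010 through November 2010 contribute their day counts.
Then 2 days into December 2010.
Total: 27 + 31 + 30 + 31 + 31 + 30 + 31 + 30 + 2 = 243.

243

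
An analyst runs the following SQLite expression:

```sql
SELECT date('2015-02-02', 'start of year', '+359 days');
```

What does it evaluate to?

2015-12-26

`start of year` rewinds 2015-02-02 to 2015-01-01.
Applying '+359 days' to 2015-01-01: counting 359 days forward gives 2015-12-26.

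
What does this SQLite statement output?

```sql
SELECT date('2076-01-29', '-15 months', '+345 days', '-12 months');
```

2074-10-09

Adding -15 months to 2076-01-29 gives 2074-10-29.
Applying '+345 days' to 2074-10-29: counting 345 days forward gives 2075-10-09.
Adding -12 months to 2075-10-09 gives 2074-10-09.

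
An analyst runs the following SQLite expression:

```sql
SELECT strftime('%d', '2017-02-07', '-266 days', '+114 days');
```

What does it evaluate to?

08

First apply '-266 days', '+114 days': 2017-02-07 → 2016-09-08.
`%d` extracts the 2-digit day of month: 08.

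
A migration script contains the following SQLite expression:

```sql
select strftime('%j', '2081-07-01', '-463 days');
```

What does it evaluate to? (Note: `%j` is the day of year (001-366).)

085

First apply '-463 days': 2081-07-01 → 2080-03-25.
Day-of-year for 2080-03-25: days since 2080-01-01 inclusive = 85, zero-padded to 085.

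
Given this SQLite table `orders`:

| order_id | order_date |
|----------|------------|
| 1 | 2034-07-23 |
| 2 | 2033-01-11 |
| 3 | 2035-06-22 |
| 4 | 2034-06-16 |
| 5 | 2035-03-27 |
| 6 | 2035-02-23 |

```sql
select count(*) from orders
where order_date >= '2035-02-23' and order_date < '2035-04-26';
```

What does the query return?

Rows in [2035-02-23, 2035-04-26): 2035-03-27, 2035-02-23 → 2 rows.

2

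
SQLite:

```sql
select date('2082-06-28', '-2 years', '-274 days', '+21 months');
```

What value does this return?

Adding -2 years to 2082-06-28 gives 2080-06-28.
Applying '-274 days' to 2080-06-28: counting 274 days back gives 2079-09-28.
Adding +21 months to 2079-09-28 gives 2081-06-28.

2081-06-28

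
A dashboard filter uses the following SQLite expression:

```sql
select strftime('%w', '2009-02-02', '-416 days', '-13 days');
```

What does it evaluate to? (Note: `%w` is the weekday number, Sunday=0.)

First apply '-416 days', '-13 days': 2009-02-02 → 2007-12-01.
2007-12-01 is a Saturday; with Sunday=0 that is 6.

6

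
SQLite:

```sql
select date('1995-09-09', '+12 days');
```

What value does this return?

1995-09-21

Advancing 12 more days within September lands on 1995-09-21.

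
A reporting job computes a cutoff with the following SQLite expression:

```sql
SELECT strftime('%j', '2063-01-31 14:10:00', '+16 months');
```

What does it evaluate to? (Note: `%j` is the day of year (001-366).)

First apply '+16 months': 2063-01-31 14:10:00 → 2064-05-31 14:10:00.
Day-of-year for 2064-05-31: days since 2064-01-01 inclusive = 152, zero-padded to 152.

152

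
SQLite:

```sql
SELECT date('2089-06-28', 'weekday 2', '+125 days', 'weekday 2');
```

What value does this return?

2089-11-01

`weekday 2` advances to the next Tuesday; 2089-06-28 is already a Tuesday, so it stays at 2089-06-28.
Applying '+125 days' to 2089-06-28: counting 125 days forward gives 2089-10-31.
`weekday 2` advances to the next Tuesday; 2089-10-31 is a Monday, so it moves forward to 2089-11-01.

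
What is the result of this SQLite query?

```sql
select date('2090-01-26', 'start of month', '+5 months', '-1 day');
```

2090-05-31

`start of month` rewinds 2090-01-26 to 2090-01-01.
Adding +5 months to 2090-01-01 gives 2090-06-01.
Going back 1 day from 2090-06-01 reaches 2090-05-31 (last day of May, 31 days).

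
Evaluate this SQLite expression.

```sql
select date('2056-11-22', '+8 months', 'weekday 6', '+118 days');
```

2057-11-23

Adding +8 months to 2056-11-22 gives 2057-07-22.
`weekday 6` advances to the next Saturday; 2057-07-22 is a Sunday, so it moves forward to 2057-07-28.
Applying '+118 days' to 2057-07-28: counting 118 days forward gives 2057-11-23.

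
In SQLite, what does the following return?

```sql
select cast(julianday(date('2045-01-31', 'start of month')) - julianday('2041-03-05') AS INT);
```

1398

`start of month` rewinds 2045-01-31 to 2045-01-01.
26 days remain in March 2041 after the 5th (31 − 5).
Full months from April 2041 through December 2044 contribute their day counts.
Then 1 day into January 2045.
Total: 26 + 30 + 31 + 30 + 31 + 31 + 30 + 31 + 30 + 31 + 31 + 28 + 31 + 30 + 31 + 30 + 31 + 31 + 30 + 31 + 30 + 31 + 31 + 28 + 31 + 30 + 31 + 30 + 31 + 31 + 30 + 31 + 30 + 31 + 31 + 29 + 31 + 30 + 31 + 30 + 31 + 31 + 30 + 31 + 30 + 31 + 1 = 1398.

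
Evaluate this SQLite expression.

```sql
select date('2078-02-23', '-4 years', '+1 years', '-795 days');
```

2072-12-20

Adding -4 years to 2078-02-23 gives 2074-02-23.
Adding +1 year to 2074-02-23 gives 2075-02-23.
Applying '-795 days' to 2075-02-23: counting 795 days back gives 2072-12-20.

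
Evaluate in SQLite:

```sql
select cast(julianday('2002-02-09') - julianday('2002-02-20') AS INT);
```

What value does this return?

Both dates are in February 2002: 20 − 9 = 11.
The subtraction is earlier − later, so the result is −11 → -11.

-11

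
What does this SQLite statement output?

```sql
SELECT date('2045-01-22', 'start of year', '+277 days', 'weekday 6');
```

2045-10-07

`start of year` rewinds 2045-01-22 to 2045-01-01.
Applying '+277 days' to 2045-01-01: counting 277 days forward gives 2045-10-05.
`weekday 6` advances to the next Saturday; 2045-10-05 is a Thursday, so it moves forward to 2045-10-07.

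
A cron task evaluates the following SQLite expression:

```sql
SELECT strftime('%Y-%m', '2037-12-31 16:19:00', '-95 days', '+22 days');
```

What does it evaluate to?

2037-10

First apply '-95 days', '+22 days': 2037-12-31 16:19:00 → 2037-10-19 16:19:00.
`%Y-%m` extracts the year-month: 2037-10.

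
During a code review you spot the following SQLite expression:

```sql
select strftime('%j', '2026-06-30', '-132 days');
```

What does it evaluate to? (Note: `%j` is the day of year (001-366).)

049

First apply '-132 days': 2026-06-30 → 2026-02-18.
Day-of-year for 2026-02-18: days since 2026-01-01 inclusive = 49, zero-padded to 049.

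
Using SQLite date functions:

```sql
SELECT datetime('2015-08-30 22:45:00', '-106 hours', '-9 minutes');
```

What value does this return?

-106 hours from 2015-08-30 22:45:00 is 2015-08-26 12:45:00 (crosses midnight).
-9 minutes from 2015-08-26 12:45:00 is 2015-08-26 12:36:00.

2015-08-26 12:36:00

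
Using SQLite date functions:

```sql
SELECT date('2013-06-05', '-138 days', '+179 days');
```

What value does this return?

2013-07-16

Applying '-138 days' to 2013-06-05: counting 138 days back gives 2013-01-18.
Applying '+179 days' to 2013-01-18: counting 179 days forward gives 2013-07-16.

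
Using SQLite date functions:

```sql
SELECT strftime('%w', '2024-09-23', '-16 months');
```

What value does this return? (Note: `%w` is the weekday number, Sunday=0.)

First apply '-16 months': 2024-09-23 → 2023-05-23.
2023-05-23 is a Tuesday; with Sunday=0 that is 2.

2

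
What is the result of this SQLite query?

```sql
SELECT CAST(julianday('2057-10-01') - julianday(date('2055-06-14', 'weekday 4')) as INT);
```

`weekday 4` advances to the next Thursday; 2055-06-14 is a Monday, so it moves forward to 2055-06-17.
13 days remain in June 2055 after the 17th (30 − 17).
Full months from July 2055 through September 2057 contribute their day counts.
Then 1 day into October 2057.
Total: 13 + 31 + 31 + 30 + 31 + 30 + 31 + 31 + 29 + 31 + 30 + 31 + 30 + 31 + 31 + 30 + 31 + 30 + 31 + 31 + 28 + 31 + 30 + 31 + 30 + 31 + 31 + 30 + 1 = 837.

837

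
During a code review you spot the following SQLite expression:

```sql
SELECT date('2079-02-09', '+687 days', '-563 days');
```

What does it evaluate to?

2079-06-13

Applying '+687 days' to 2079-02-09: counting 687 days forward gives 2080-12-27.
Applying '-563 days' to 2080-12-27: counting 563 days back gives 2079-06-13.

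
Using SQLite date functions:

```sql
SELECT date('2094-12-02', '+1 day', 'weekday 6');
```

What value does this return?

Advancing 1 more day within December lands on 2094-12-03.
`weekday 6` advances to the next Saturday; 2094-12-03 is a Friday, so it moves forward to 2094-12-04.

2094-12-04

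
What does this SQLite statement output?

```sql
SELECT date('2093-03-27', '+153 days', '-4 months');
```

Applying '+153 days' to 2093-03-27: counting 153 days forward gives 2093-08-27.
Adding -4 months to 2093-08-27 gives 2093-04-27.

2093-04-27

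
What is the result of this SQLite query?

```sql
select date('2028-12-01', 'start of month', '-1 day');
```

`start of month` rewinds 2028-12-01 to 2028-12-01.
Going back 1 day from 2028-12-01 reaches 2028-11-30 (last day of November, 30 days).

2028-11-30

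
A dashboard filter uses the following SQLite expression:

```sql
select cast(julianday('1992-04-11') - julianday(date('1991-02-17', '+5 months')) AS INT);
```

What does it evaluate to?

Adding +5 months to 1991-02-17 gives 1991-07-17.
14 days remain in July 1991 after the 17th (31 − 17).
Full months from August 1991 through March 1992 contribute their day counts.
Then 11 days into April 1992.
Total: 14 + 31 + 30 + 31 + 30 + 31 + 31 + 29 + 31 + 11 = 269.

269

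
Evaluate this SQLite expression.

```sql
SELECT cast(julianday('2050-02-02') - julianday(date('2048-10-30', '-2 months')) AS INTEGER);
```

521

Adding -2 months to 2048-10-30 gives 2048-08-30.
1 day remains in August 2048 after the 30th (31 − 30).
Full months from September 2048 through January 2050 contribute their day counts.
Then 2 days into February 2050.
Total: 1 + 30 + 31 + 30 + 31 + 31 + 28 + 31 + 30 + 31 + 30 + 31 + 31 + 30 + 31 + 30 + 31 + 31 + 2 = 521.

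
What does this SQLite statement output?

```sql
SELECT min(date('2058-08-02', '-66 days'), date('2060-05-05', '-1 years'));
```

2058-05-28

date('2058-08-02', '-66 days') → 2058-05-28.
date('2060-05-05', '-1 years') → 2059-05-05.
Earlier of the two is 2058-05-28.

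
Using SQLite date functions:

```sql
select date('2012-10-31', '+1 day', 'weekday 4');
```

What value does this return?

2012-11-01

October 2012 has 31 days; 0 remain after the 31st, so 1 days reach 2012-11-01.
`weekday 4` advances to the next Thursday; 2012-11-01 is already a Thursday, so it stays at 2012-11-01.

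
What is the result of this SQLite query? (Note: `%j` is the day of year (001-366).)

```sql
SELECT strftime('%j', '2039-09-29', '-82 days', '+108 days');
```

298

First apply '-82 days', '+108 days': 2039-09-29 → 2039-10-25.
Day-of-year for 2039-10-25: days since 2039-01-01 inclusive = 298, zero-padded to 298.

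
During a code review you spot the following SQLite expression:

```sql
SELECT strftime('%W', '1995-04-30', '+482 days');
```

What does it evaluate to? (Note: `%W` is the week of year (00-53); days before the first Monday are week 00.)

First apply '+482 days': 1995-04-30 → 1996-08-24.
1996-08-24 is a Saturday. SQLite's %W counts Mondays since the year started; the result is 34.

34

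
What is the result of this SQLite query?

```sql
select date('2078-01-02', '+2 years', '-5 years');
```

Adding +2 years to 2078-01-02 gives 2080-01-02.
Adding -5 years to 2080-01-02 gives 2075-01-02.

2075-01-02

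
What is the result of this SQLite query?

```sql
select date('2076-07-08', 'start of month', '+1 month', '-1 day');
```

2076-07-31

`start of month` rewinds 2076-07-08 to 2076-07-01.
Adding +1 month to 2076-07-01 gives 2076-08-01.
Going back 1 day from 2076-08-01 reaches 2076-07-31 (last day of July, 31 days).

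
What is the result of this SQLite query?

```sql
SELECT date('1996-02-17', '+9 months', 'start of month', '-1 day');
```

Adding +9 months to 1996-02-17 gives 1996-11-17.
`start of month` rewinds 1996-11-17 to 1996-11-01.
Going back 1 day from 1996-11-01 reaches 1996-10-31 (last day of October, 31 days).

1996-10-31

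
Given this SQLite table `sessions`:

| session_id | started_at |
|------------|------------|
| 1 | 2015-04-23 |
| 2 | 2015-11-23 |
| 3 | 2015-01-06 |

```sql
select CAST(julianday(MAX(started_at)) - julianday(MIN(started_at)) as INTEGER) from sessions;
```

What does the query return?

321

MIN = 2015-01-06, MAX = 2015-11-23.
25 days remain in January 2015 after the 6th (31 − 6).
Full months from February 2015 through October 2015 contribute their day counts.
Then 23 days into November 2015.
Total: 25 + 28 + 31 + 30 + 31 + 30 + 31 + 31 + 30 + 31 + 23 = 321.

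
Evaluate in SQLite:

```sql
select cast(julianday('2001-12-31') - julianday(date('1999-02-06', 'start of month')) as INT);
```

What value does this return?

1064

`start of month` rewinds 1999-02-06 to 1999-02-01.
27 days remain in February 1999 after the 1st (28 − 1).
Full months from March 1999 through November 2001 contribute their day counts.
Then 31 days into December 2001.
Total: 27 + 31 + 30 + 31 + 30 + 31 + 31 + 30 + 31 + 30 + 31 + 31 + 29 + 31 + 30 + 31 + 30 + 31 + 31 + 30 + 31 + 30 + 31 + 31 + 28 + 31 + 30 + 31 + 30 + 31 + 31 + 30 + 31 + 30 + 31 = 1064.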